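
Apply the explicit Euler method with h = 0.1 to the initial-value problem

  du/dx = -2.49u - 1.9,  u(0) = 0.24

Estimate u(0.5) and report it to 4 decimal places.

Euler: u_{n+1} = u_n + h·f(x_n, u_n).
x=0.000000, u=0.240000: f=-2.497600 → u ← 0.240000 + 0.1·(-2.497600) = -0.009760
x=0.100000, u=-0.009760: f=-1.875698 → u ← -0.009760 + 0.1·(-1.875698) = -0.197330
x=0.200000, u=-0.197330: f=-1.408649 → u ← -0.197330 + 0.1·(-1.408649) = -0.338195
x=0.300000, u=-0.338195: f=-1.057895 → u ← -0.338195 + 0.1·(-1.057895) = -0.443984
x=0.400000, u=-0.443984: f=-0.794479 → u ← -0.443984 + 0.1·(-0.794479) = -0.523432
u(0.5) ≈ -0.5234

-0.5234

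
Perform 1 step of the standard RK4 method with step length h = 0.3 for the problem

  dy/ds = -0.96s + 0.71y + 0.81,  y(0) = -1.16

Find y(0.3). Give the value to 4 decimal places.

-1.2110

RK4: k1 = f(s_n, y_n); k2 = f(s_n + h/2, y_n + (h/2)·k1); k3 = f(s_n + h/2, y_n + (h/2)·k2); k4 = f(s_n + h, y_n + h·k3); y_{n+1} = y_n + (h/6)·(k1 + 2k2 + 2k3 + k4).
s=0.000000, y=-1.160000:
  k1 = f(0.000000, -1.160000) = -0.013600
  k2 = f(0.150000, -1.162040) = -0.159048
  k3 = f(0.150000, -1.183857) = -0.174539
  k4 = f(0.300000, -1.212362) = -0.338777
  y ← -1.160000 + (0.3/6)·(k1 + 2k2 + 2k3 + k4) = -1.210978
y(0.3) ≈ -1.2110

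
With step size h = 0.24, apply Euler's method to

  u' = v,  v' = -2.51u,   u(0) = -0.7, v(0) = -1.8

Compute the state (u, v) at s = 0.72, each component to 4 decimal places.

Euler on (u,v): u_{n+1} = u_n + h·u', v_{n+1} = v_n + h·v'.
0.000000: (-0.700000, -1.800000); f=(-1.800000, 1.757000) → (-1.132000, -1.378320)
0.240000: (-1.132000, -1.378320); f=(-1.378320, 2.841320) → (-1.462797, -0.696403)
0.480000: (-1.462797, -0.696403); f=(-0.696403, 3.671620) → (-1.629934, 0.184786)
(u(0.72), v(0.72)) ≈ (-1.6299, 0.1848)

-1.6299, 0.1848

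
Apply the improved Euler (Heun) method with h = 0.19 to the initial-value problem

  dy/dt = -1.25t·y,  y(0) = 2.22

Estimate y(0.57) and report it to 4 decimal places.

1.8111

Heun: k1 = f(t_n, y_n); k2 = f(t_n + h, y_n + h·k1); y_{n+1} = y_n + (h/2)·(k1 + k2).
t=0.000000, y=2.220000:
  k1 = f(0.000000, 2.220000) = 0.000000
  k2 = f(0.190000, 2.220000) = -0.527250
  y ← 2.220000 + (0.19/2)·(0.000000 + (-0.527250)) = 2.169911
t=0.190000, y=2.169911:
  k1 = f(0.190000, 2.169911) = -0.515354
  k2 = f(0.380000, 2.071994) = -0.984197
  y ← 2.169911 + (0.19/2)·(-0.515354 + (-0.984197)) = 2.027454
t=0.380000, y=2.027454:
  k1 = f(0.380000, 2.027454) = -0.963041
  k2 = f(0.570000, 1.844476) = -1.314189
  y ← 2.027454 + (0.19/2)·(-0.963041 + (-1.314189)) = 1.811117
y(0.57) ≈ 1.8111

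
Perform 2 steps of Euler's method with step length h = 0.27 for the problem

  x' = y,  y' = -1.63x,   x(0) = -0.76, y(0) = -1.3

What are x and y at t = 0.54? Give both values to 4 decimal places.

-1.3717, -0.4766

Euler on (x,y): x_{n+1} = x_n + h·x', y_{n+1} = y_n + h·y'.
0.000000: (-0.760000, -1.300000); f=(-1.300000, 1.238800) → (-1.111000, -0.965524)
0.270000: (-1.111000, -0.965524); f=(-0.965524, 1.810930) → (-1.371691, -0.476573)
(x(0.54), y(0.54)) ≈ (-1.3717, -0.4766)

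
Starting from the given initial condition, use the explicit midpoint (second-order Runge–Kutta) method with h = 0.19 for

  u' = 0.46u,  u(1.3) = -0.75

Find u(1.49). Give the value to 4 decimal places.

Midpoint: k1 = f(x_n, u_n); k2 = f(x_n + h/2, u_n + (h/2)·k1); u_{n+1} = u_n + h·k2.
x=1.300000, u=-0.750000:
  k1 = f(1.300000, -0.750000) = -0.345000
  k2 = f(1.395000, -0.782775) = -0.360077
  u ← -0.750000 + 0.19·(-0.360077) = -0.818415
u(1.49) ≈ -0.8184

-0.8184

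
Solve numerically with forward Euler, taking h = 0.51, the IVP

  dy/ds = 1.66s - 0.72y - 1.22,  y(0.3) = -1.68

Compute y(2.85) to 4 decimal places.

1.9304

Euler: y_{n+1} = y_n + h·f(s_n, y_n).
s=0.300000, y=-1.680000: f=0.487600 → y ← -1.680000 + 0.51·0.487600 = -1.431324
s=0.810000, y=-1.431324: f=1.155153 → y ← -1.431324 + 0.51·1.155153 = -0.842196
s=1.320000, y=-0.842196: f=1.577581 → y ← -0.842196 + 0.51·1.577581 = -0.037630
s=1.830000, y=-0.037630: f=1.844893 → y ← -0.037630 + 0.51·1.844893 = 0.903266
s=2.340000, y=0.903266: f=2.014048 → y ← 0.903266 + 0.51·2.014048 = 1.930431
y(2.85) ≈ 1.9304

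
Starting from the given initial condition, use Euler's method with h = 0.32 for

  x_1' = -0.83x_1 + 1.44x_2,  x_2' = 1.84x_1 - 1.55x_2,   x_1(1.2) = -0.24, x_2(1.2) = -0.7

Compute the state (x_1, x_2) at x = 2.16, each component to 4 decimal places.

-0.6863, -0.6233

Euler on (x_1,x_2): x_1_{n+1} = x_1_n + h·x_1', x_2_{n+1} = x_2_n + h·x_2'.
1.200000: (-0.240000, -0.700000); f=(-0.808800, 0.643400) → (-0.498816, -0.494112)
1.520000: (-0.498816, -0.494112); f=(-0.297504, -0.151948) → (-0.594017, -0.542735)
1.840000: (-0.594017, -0.542735); f=(-0.288505, -0.251752) → (-0.686339, -0.623296)
(x_1(2.16), x_2(2.16)) ≈ (-0.6863, -0.6233)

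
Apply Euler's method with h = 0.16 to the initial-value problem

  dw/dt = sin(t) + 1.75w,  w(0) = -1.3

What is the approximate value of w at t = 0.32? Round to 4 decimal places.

-2.1044

Euler: w_{n+1} = w_n + h·f(t_n, w_n).
t=0.000000, w=-1.300000: f=-2.275000 → w ← -1.300000 + 0.16·(-2.275000) = -1.664000
t=0.160000, w=-1.664000: f=-2.752682 → w ← -1.664000 + 0.16·(-2.752682) = -2.104429
w(0.32) ≈ -2.1044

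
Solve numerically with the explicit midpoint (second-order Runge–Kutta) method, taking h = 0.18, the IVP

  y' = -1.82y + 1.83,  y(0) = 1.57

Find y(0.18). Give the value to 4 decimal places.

1.4154

Midpoint: k1 = f(t_n, y_n); k2 = f(t_n + h/2, y_n + (h/2)·k1); y_{n+1} = y_n + h·k2.
t=0.000000, y=1.570000:
  k1 = f(0.000000, 1.570000) = -1.027400
  k2 = f(0.090000, 1.477534) = -0.859112
  y ← 1.570000 + 0.18·(-0.859112) = 1.415360
y(0.18) ≈ 1.4154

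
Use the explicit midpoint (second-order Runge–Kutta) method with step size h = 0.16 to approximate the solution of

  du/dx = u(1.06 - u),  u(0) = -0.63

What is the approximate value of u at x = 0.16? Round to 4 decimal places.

-0.8331

Midpoint: k1 = f(x_n, u_n); k2 = f(x_n + h/2, u_n + (h/2)·k1); u_{n+1} = u_n + h·k2.
x=0.000000, u=-0.630000:
  k1 = f(0.000000, -0.630000) = -1.064700
  k2 = f(0.080000, -0.715176) = -1.269563
  u ← -0.630000 + 0.16·(-1.269563) = -0.833130
u(0.16) ≈ -0.8331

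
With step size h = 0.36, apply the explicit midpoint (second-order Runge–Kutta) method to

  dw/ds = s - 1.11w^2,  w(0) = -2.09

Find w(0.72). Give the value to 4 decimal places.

Midpoint: k1 = f(s_n, w_n); k2 = f(s_n + h/2, w_n + (h/2)·k1); w_{n+1} = w_n + h·k2.
s=0.000000, w=-2.090000:
  k1 = f(0.000000, -2.090000) = -4.848591
  k2 = f(0.180000, -2.962746) = -9.563431
  w ← -2.090000 + 0.36·(-9.563431) = -5.532835
s=0.360000, w=-5.532835:
  k1 = f(0.360000, -5.532835) = -33.619616
  k2 = f(0.540000, -11.584366) = -148.419268
  w ← -5.532835 + 0.36·(-148.419268) = -58.963772
w(0.72) ≈ -58.9638

-58.9638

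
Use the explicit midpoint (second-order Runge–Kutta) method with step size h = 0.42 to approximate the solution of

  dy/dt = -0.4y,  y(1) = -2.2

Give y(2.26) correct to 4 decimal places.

Midpoint: k1 = f(t_n, y_n); k2 = f(t_n + h/2, y_n + (h/2)·k1); y_{n+1} = y_n + h·k2.
t=1.000000, y=-2.200000:
  k1 = f(1.000000, -2.200000) = 0.880000
  k2 = f(1.210000, -2.015200) = 0.806080
  y ← -2.200000 + 0.42·0.806080 = -1.861446
t=1.420000, y=-1.861446:
  k1 = f(1.420000, -1.861446) = 0.744579
  k2 = f(1.630000, -1.705085) = 0.682034
  y ← -1.861446 + 0.42·0.682034 = -1.574992
t=1.840000, y=-1.574992:
  k1 = f(1.840000, -1.574992) = 0.629997
  k2 = f(2.050000, -1.442693) = 0.577077
  y ← -1.574992 + 0.42·0.577077 = -1.332620
y(2.26) ≈ -1.3326

-1.3326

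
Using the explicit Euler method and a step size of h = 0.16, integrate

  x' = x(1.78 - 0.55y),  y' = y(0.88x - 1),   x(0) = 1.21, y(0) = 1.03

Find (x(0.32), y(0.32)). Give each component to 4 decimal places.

1.7241, 1.0859

Euler on (x,y): x_{n+1} = x_n + h·x', y_{n+1} = y_n + h·y'.
0.000000: (1.210000, 1.030000); f=(1.468335, 0.066744) → (1.444934, 1.040679)
0.160000: (1.444934, 1.040679); f=(1.744940, 0.282588) → (1.724124, 1.085893)
(x(0.32), y(0.32)) ≈ (1.7241, 1.0859)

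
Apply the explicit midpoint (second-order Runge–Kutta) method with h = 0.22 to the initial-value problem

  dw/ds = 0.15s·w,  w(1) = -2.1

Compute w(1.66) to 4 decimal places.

-2.3949

Midpoint: k1 = f(s_n, w_n); k2 = f(s_n + h/2, w_n + (h/2)·k1); w_{n+1} = w_n + h·k2.
s=1.000000, w=-2.100000:
  k1 = f(1.000000, -2.100000) = -0.315000
  k2 = f(1.110000, -2.134650) = -0.355419
  w ← -2.100000 + 0.22·(-0.355419) = -2.178192
s=1.220000, w=-2.178192:
  k1 = f(1.220000, -2.178192) = -0.398609
  k2 = f(1.330000, -2.222039) = -0.443297
  w ← -2.178192 + 0.22·(-0.443297) = -2.275718
s=1.440000, w=-2.275718:
  k1 = f(1.440000, -2.275718) = -0.491555
  k2 = f(1.550000, -2.329789) = -0.541676
  w ← -2.275718 + 0.22·(-0.541676) = -2.394886
w(1.66) ≈ -2.3949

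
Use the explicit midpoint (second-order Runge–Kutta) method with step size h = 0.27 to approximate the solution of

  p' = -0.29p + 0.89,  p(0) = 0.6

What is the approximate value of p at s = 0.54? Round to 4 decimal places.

0.9575

Midpoint: k1 = f(s_n, p_n); k2 = f(s_n + h/2, p_n + (h/2)·k1); p_{n+1} = p_n + h·k2.
s=0.000000, p=0.600000:
  k1 = f(0.000000, 0.600000) = 0.716000
  k2 = f(0.135000, 0.696660) = 0.687969
  p ← 0.600000 + 0.27·0.687969 = 0.785752
s=0.270000, p=0.785752:
  k1 = f(0.270000, 0.785752) = 0.662132
  k2 = f(0.405000, 0.875139) = 0.636210
  p ← 0.785752 + 0.27·0.636210 = 0.957528
p(0.54) ≈ 0.9575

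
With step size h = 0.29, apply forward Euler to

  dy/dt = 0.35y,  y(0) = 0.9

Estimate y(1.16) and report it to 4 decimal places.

Euler: y_{n+1} = y_n + h·f(t_n, y_n).
t=0.000000, y=0.900000: f=0.315000 → y ← 0.900000 + 0.29·0.315000 = 0.991350
t=0.290000, y=0.991350: f=0.346973 → y ← 0.991350 + 0.29·0.346973 = 1.091972
t=0.580000, y=1.091972: f=0.382190 → y ← 1.091972 + 0.29·0.382190 = 1.202807
t=0.870000, y=1.202807: f=0.420983 → y ← 1.202807 + 0.29·0.420983 = 1.324892
y(1.16) ≈ 1.3249

1.3249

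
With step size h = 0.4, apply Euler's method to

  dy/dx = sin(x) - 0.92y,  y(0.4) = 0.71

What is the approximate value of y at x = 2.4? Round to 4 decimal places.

Euler: y_{n+1} = y_n + h·f(x_n, y_n).
x=0.400000, y=0.710000: f=-0.263782 → y ← 0.710000 + 0.4·(-0.263782) = 0.604487
x=0.800000, y=0.604487: f=0.161228 → y ← 0.604487 + 0.4·0.161228 = 0.668978
x=1.200000, y=0.668978: f=0.316579 → y ← 0.668978 + 0.4·0.316579 = 0.795610
x=1.600000, y=0.795610: f=0.267612 → y ← 0.795610 + 0.4·0.267612 = 0.902655
x=2.000000, y=0.902655: f=0.078855 → y ← 0.902655 + 0.4·0.078855 = 0.934197
y(2.4) ≈ 0.9342

0.9342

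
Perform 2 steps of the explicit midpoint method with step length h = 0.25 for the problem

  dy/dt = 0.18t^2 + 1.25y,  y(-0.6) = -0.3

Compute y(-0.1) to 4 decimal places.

Midpoint: k1 = f(t_n, y_n); k2 = f(t_n + h/2, y_n + (h/2)·k1); y_{n+1} = y_n + h·k2.
t=-0.600000, y=-0.300000:
  k1 = f(-0.600000, -0.300000) = -0.310200
  k2 = f(-0.475000, -0.338775) = -0.382856
  y ← -0.300000 + 0.25·(-0.382856) = -0.395714
t=-0.350000, y=-0.395714:
  k1 = f(-0.350000, -0.395714) = -0.472593
  k2 = f(-0.225000, -0.454788) = -0.559373
  y ← -0.395714 + 0.25·(-0.559373) = -0.535557
y(-0.1) ≈ -0.5356

-0.5356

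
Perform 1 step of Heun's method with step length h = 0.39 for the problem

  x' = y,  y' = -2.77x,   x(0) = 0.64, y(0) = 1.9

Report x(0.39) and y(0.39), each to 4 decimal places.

1.2462, 0.8084

Heun on (x,y): k1 = f(t_n, state_n); k2 = f(t_n + h, state_n + h·k1); state_{n+1} = state_n + (h/2)·(k1 + k2).
0.000000: (0.640000, 1.900000)
  k1 = (1.900000, -1.772800)
  predictor → (1.381000, 1.208608)
  k2 = (1.208608, -3.825370)
  → (1.246179, 0.808357)
(x(0.39), y(0.39)) ≈ (1.2462, 0.8084)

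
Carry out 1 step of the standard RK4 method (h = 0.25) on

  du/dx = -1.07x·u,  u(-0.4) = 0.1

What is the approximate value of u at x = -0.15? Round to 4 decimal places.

0.1076

RK4: k1 = f(x_n, u_n); k2 = f(x_n + h/2, u_n + (h/2)·k1); k3 = f(x_n + h/2, u_n + (h/2)·k2); k4 = f(x_n + h, u_n + h·k3); u_{n+1} = u_n + (h/6)·(k1 + 2k2 + 2k3 + k4).
x=-0.400000, u=0.100000:
  k1 = f(-0.400000, 0.100000) = 0.042800
  k2 = f(-0.275000, 0.105350) = 0.030999
  k3 = f(-0.275000, 0.103875) = 0.030565
  k4 = f(-0.150000, 0.107641) = 0.017276
  u ← 0.100000 + (0.25/6)·(k1 + 2k2 + 2k3 + k4) = 0.107634
u(-0.15) ≈ 0.1076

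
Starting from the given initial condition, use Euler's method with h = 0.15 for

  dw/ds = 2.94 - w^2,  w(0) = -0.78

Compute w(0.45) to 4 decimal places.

0.4239

Euler: w_{n+1} = w_n + h·f(s_n, w_n).
s=0.000000, w=-0.780000: f=2.331600 → w ← -0.780000 + 0.15·2.331600 = -0.430260
s=0.150000, w=-0.430260: f=2.754876 → w ← -0.430260 + 0.15·2.754876 = -0.017029
s=0.300000, w=-0.017029: f=2.939710 → w ← -0.017029 + 0.15·2.939710 = 0.423928
w(0.45) ≈ 0.4239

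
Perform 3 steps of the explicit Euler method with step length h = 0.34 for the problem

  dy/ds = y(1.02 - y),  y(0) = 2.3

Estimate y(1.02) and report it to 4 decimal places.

1.1135

Euler: y_{n+1} = y_n + h·f(s_n, y_n).
s=0.000000, y=2.300000: f=-2.944000 → y ← 2.300000 + 0.34·(-2.944000) = 1.299040
s=0.340000, y=1.299040: f=-0.362484 → y ← 1.299040 + 0.34·(-0.362484) = 1.175795
s=0.680000, y=1.175795: f=-0.183184 → y ← 1.175795 + 0.34·(-0.183184) = 1.113513
y(1.02) ≈ 1.1135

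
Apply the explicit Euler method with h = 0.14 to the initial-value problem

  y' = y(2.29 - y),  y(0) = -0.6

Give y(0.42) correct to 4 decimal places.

Euler: y_{n+1} = y_n + h·f(s_n, y_n).
s=0.000000, y=-0.600000: f=-1.734000 → y ← -0.600000 + 0.14·(-1.734000) = -0.842760
s=0.140000, y=-0.842760: f=-2.640165 → y ← -0.842760 + 0.14·(-2.640165) = -1.212383
s=0.280000, y=-1.212383: f=-4.246230 → y ← -1.212383 + 0.14·(-4.246230) = -1.806855
y(0.42) ≈ -1.8069

-1.8069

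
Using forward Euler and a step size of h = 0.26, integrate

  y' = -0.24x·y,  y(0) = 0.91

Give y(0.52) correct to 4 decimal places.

0.8952

Euler: y_{n+1} = y_n + h·f(x_n, y_n).
x=0.000000, y=0.910000: f=0.000000 → y ← 0.910000 + 0.26·0.000000 = 0.910000
x=0.260000, y=0.910000: f=-0.056784 → y ← 0.910000 + 0.26·(-0.056784) = 0.895236
y(0.52) ≈ 0.8952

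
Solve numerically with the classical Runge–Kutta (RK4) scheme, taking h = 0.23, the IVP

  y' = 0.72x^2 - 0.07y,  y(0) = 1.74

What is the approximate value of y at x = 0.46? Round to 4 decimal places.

RK4: k1 = f(x_n, y_n); k2 = f(x_n + h/2, y_n + (h/2)·k1); k3 = f(x_n + h/2, y_n + (h/2)·k2); k4 = f(x_n + h, y_n + h·k3); y_{n+1} = y_n + (h/6)·(k1 + 2k2 + 2k3 + k4).
x=0.000000, y=1.740000:
  k1 = f(0.000000, 1.740000) = -0.121800
  k2 = f(0.115000, 1.725993) = -0.111298
  k3 = f(0.115000, 1.727201) = -0.111382
  k4 = f(0.230000, 1.714382) = -0.081919
  y ← 1.740000 + (0.23/6)·(k1 + 2k2 + 2k3 + k4) = 1.715119
x=0.230000, y=1.715119:
  k1 = f(0.230000, 1.715119) = -0.081970
  k2 = f(0.345000, 1.705692) = -0.033700
  k3 = f(0.345000, 1.711243) = -0.034089
  k4 = f(0.460000, 1.707278) = 0.032843
  y ← 1.715119 + (0.23/6)·(k1 + 2k2 + 2k3 + k4) = 1.708038
y(0.46) ≈ 1.7080

1.7080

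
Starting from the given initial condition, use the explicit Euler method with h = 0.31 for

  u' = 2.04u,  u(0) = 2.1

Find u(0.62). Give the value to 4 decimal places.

Euler: u_{n+1} = u_n + h·f(x_n, u_n).
x=0.000000, u=2.100000: f=4.284000 → u ← 2.100000 + 0.31·4.284000 = 3.428040
x=0.310000, u=3.428040: f=6.993202 → u ← 3.428040 + 0.31·6.993202 = 5.595932
u(0.62) ≈ 5.5959

5.5959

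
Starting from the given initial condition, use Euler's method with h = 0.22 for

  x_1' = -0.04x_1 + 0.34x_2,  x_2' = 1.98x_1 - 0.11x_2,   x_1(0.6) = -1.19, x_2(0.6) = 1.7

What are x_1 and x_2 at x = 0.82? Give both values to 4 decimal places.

-1.0524, 1.1405

Euler on (x_1,x_2): x_1_{n+1} = x_1_n + h·x_1', x_2_{n+1} = x_2_n + h·x_2'.
0.600000: (-1.190000, 1.700000); f=(0.625600, -2.543200) → (-1.052368, 1.140496)
(x_1(0.82), x_2(0.82)) ≈ (-1.0524, 1.1405)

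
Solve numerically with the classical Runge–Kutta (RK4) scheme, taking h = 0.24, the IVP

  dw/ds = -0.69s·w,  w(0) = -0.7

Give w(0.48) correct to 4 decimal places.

-0.6465

RK4: k1 = f(s_n, w_n); k2 = f(s_n + h/2, w_n + (h/2)·k1); k3 = f(s_n + h/2, w_n + (h/2)·k2); k4 = f(s_n + h, w_n + h·k3); w_{n+1} = w_n + (h/6)·(k1 + 2k2 + 2k3 + k4).
s=0.000000, w=-0.700000:
  k1 = f(0.000000, -0.700000) = 0.000000
  k2 = f(0.120000, -0.700000) = 0.057960
  k3 = f(0.120000, -0.693045) = 0.057384
  k4 = f(0.240000, -0.686228) = 0.113639
  w ← -0.700000 + (0.24/6)·(k1 + 2k2 + 2k3 + k4) = -0.686227
s=0.240000, w=-0.686227:
  k1 = f(0.240000, -0.686227) = 0.113639
  k2 = f(0.360000, -0.672590) = 0.167071
  k3 = f(0.360000, -0.666178) = 0.165479
  k4 = f(0.480000, -0.646512) = 0.214125
  w ← -0.686227 + (0.24/6)·(k1 + 2k2 + 2k3 + k4) = -0.646512
w(0.48) ≈ -0.6465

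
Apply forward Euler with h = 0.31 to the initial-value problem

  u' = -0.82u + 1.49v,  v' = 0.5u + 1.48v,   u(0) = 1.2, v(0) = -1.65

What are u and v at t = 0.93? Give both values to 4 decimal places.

Euler on (u,v): u_{n+1} = u_n + h·u', v_{n+1} = v_n + h·v'.
0.000000: (1.200000, -1.650000); f=(-3.442500, -1.842000) → (0.132825, -2.221020)
0.310000: (0.132825, -2.221020); f=(-3.418236, -3.220697) → (-0.926828, -3.219436)
0.620000: (-0.926828, -3.219436); f=(-4.036961, -5.228180) → (-2.178286, -4.840172)
(u(0.93), v(0.93)) ≈ (-2.1783, -4.8402)

-2.1783, -4.8402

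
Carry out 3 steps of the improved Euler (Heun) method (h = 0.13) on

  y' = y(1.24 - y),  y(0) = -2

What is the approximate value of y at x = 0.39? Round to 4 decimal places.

Heun: k1 = f(x_n, y_n); k2 = f(x_n + h, y_n + h·k1); y_{n+1} = y_n + (h/2)·(k1 + k2).
x=0.000000, y=-2.000000:
  k1 = f(0.000000, -2.000000) = -6.480000
  k2 = f(0.130000, -2.842400) = -11.603814
  y ← -2.000000 + (0.13/2)·(-6.480000 + (-11.603814)) = -3.175448
x=0.130000, y=-3.175448:
  k1 = f(0.130000, -3.175448) = -14.021025
  k2 = f(0.260000, -4.998181) = -31.179559
  y ← -3.175448 + (0.13/2)·(-14.021025 + (-31.179559)) = -6.113486
x=0.260000, y=-6.113486:
  k1 = f(0.260000, -6.113486) = -44.955431
  k2 = f(0.390000, -11.957692) = -157.813934
  y ← -6.113486 + (0.13/2)·(-44.955431 + (-157.813934)) = -19.293495
y(0.39) ≈ -19.2935

-19.2935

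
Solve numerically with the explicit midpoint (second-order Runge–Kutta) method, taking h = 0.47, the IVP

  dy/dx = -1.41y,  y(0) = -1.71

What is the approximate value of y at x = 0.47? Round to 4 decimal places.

Midpoint: k1 = f(x_n, y_n); k2 = f(x_n + h/2, y_n + (h/2)·k1); y_{n+1} = y_n + h·k2.
x=0.000000, y=-1.710000:
  k1 = f(0.000000, -1.710000) = 2.411100
  k2 = f(0.235000, -1.143391) = 1.612182
  y ← -1.710000 + 0.47·1.612182 = -0.952274
y(0.47) ≈ -0.9523

-0.9523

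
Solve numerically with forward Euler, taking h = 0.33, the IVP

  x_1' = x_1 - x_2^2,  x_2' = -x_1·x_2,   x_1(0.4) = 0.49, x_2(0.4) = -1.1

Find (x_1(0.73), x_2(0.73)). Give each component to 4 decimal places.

Euler on (x_1,x_2): x_1_{n+1} = x_1_n + h·x_1', x_2_{n+1} = x_2_n + h·x_2'.
0.400000: (0.490000, -1.100000); f=(-0.720000, 0.539000) → (0.252400, -0.922130)
(x_1(0.73), x_2(0.73)) ≈ (0.2524, -0.9221)

0.2524, -0.9221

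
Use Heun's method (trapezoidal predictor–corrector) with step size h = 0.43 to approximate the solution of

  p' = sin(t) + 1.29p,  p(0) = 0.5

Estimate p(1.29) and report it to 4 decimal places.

Heun: k1 = f(t_n, p_n); k2 = f(t_n + h, p_n + h·k1); p_{n+1} = p_n + (h/2)·(k1 + k2).
t=0.000000, p=0.500000:
  k1 = f(0.000000, 0.500000) = 0.645000
  k2 = f(0.430000, 0.777350) = 1.419652
  p ← 0.500000 + (0.43/2)·(0.645000 + 1.419652) = 0.943900
t=0.430000, p=0.943900:
  k1 = f(0.430000, 0.943900) = 1.634502
  k2 = f(0.860000, 1.646736) = 2.882132
  p ← 0.943900 + (0.43/2)·(1.634502 + 2.882132) = 1.914977
t=0.860000, p=1.914977:
  k1 = f(0.860000, 1.914977) = 3.228162
  k2 = f(1.290000, 3.303086) = 5.221817
  p ← 1.914977 + (0.43/2)·(3.228162 + 5.221817) = 3.731722
p(1.29) ≈ 3.7317

3.7317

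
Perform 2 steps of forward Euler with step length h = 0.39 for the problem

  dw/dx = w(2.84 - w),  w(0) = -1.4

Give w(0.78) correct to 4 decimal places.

Euler: w_{n+1} = w_n + h·f(x_n, w_n).
x=0.000000, w=-1.400000: f=-5.936000 → w ← -1.400000 + 0.39·(-5.936000) = -3.715040
x=0.390000, w=-3.715040: f=-24.352236 → w ← -3.715040 + 0.39·(-24.352236) = -13.212412
w(0.78) ≈ -13.2124

-13.2124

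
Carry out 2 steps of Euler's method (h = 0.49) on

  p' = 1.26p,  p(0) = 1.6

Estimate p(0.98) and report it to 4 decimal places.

4.1856

Euler: p_{n+1} = p_n + h·f(s_n, p_n).
s=0.000000, p=1.600000: f=2.016000 → p ← 1.600000 + 0.49·2.016000 = 2.587840
s=0.490000, p=2.587840: f=3.260678 → p ← 2.587840 + 0.49·3.260678 = 4.185572
p(0.98) ≈ 4.1856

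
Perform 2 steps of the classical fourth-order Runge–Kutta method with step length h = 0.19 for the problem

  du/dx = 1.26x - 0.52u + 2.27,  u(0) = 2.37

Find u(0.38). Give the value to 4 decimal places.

2.8130

RK4: k1 = f(x_n, u_n); k2 = f(x_n + h/2, u_n + (h/2)·k1); k3 = f(x_n + h/2, u_n + (h/2)·k2); k4 = f(x_n + h, u_n + h·k3); u_{n+1} = u_n + (h/6)·(k1 + 2k2 + 2k3 + k4).
x=0.000000, u=2.370000:
  k1 = f(0.000000, 2.370000) = 1.037600
  k2 = f(0.095000, 2.468572) = 1.106043
  k3 = f(0.095000, 2.475074) = 1.102661
  k4 = f(0.190000, 2.579506) = 1.168057
  u ← 2.370000 + (0.19/6)·(k1 + 2k2 + 2k3 + k4) = 2.579730
x=0.190000, u=2.579730:
  k1 = f(0.190000, 2.579730) = 1.167940
  k2 = f(0.285000, 2.690685) = 1.229944
  k3 = f(0.285000, 2.696575) = 1.226881
  k4 = f(0.380000, 2.812838) = 1.286124
  u ← 2.579730 + (0.19/6)·(k1 + 2k2 + 2k3 + k4) = 2.813041
u(0.38) ≈ 2.8130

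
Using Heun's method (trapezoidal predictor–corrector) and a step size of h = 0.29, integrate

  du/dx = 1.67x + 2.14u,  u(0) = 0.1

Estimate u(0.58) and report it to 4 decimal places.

0.7103

Heun: k1 = f(x_n, u_n); k2 = f(x_n + h, u_n + h·k1); u_{n+1} = u_n + (h/2)·(k1 + k2).
x=0.000000, u=0.100000:
  k1 = f(0.000000, 0.100000) = 0.214000
  k2 = f(0.290000, 0.162060) = 0.831108
  u ← 0.100000 + (0.29/2)·(0.214000 + 0.831108) = 0.251541
x=0.290000, u=0.251541:
  k1 = f(0.290000, 0.251541) = 1.022597
  k2 = f(0.580000, 0.548094) = 2.141521
  u ← 0.251541 + (0.29/2)·(1.022597 + 2.141521) = 0.710338
u(0.58) ≈ 0.7103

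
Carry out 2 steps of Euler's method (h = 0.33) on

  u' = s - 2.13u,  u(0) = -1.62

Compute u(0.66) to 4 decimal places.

-0.0341

Euler: u_{n+1} = u_n + h·f(s_n, u_n).
s=0.000000, u=-1.620000: f=3.450600 → u ← -1.620000 + 0.33·3.450600 = -0.481302
s=0.330000, u=-0.481302: f=1.355173 → u ← -0.481302 + 0.33·1.355173 = -0.034095
u(0.66) ≈ -0.0341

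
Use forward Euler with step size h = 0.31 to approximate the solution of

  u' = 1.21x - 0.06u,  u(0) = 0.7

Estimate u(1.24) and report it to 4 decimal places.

1.3384

Euler: u_{n+1} = u_n + h·f(x_n, u_n).
x=0.000000, u=0.700000: f=-0.042000 → u ← 0.700000 + 0.31·(-0.042000) = 0.686980
x=0.310000, u=0.686980: f=0.333881 → u ← 0.686980 + 0.31·0.333881 = 0.790483
x=0.620000, u=0.790483: f=0.702771 → u ← 0.790483 + 0.31·0.702771 = 1.008342
x=0.930000, u=1.008342: f=1.064799 → u ← 1.008342 + 0.31·1.064799 = 1.338430
u(1.24) ≈ 1.3384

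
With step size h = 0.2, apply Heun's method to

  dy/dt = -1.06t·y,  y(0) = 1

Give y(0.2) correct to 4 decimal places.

Heun: k1 = f(t_n, y_n); k2 = f(t_n + h, y_n + h·k1); y_{n+1} = y_n + (h/2)·(k1 + k2).
t=0.000000, y=1.000000:
  k1 = f(0.000000, 1.000000) = 0.000000
  k2 = f(0.200000, 1.000000) = -0.212000
  y ← 1.000000 + (0.2/2)·(0.000000 + (-0.212000)) = 0.978800
y(0.2) ≈ 0.9788

0.9788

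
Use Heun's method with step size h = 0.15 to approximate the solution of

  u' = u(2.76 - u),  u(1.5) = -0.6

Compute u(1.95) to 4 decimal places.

-3.6969

Heun: k1 = f(x_n, u_n); k2 = f(x_n + h, u_n + h·k1); u_{n+1} = u_n + (h/2)·(k1 + k2).
x=1.500000, u=-0.600000:
  k1 = f(1.500000, -0.600000) = -2.016000
  k2 = f(1.650000, -0.902400) = -3.304950
  u ← -0.600000 + (0.15/2)·(-2.016000 + (-3.304950)) = -0.999071
x=1.650000, u=-0.999071:
  k1 = f(1.650000, -0.999071) = -3.755580
  k2 = f(1.800000, -1.562408) = -6.753366
  u ← -0.999071 + (0.15/2)·(-3.755580 + (-6.753366)) = -1.787242
x=1.800000, u=-1.787242:
  k1 = f(1.800000, -1.787242) = -8.127023
  k2 = f(1.950000, -3.006296) = -17.335190
  u ← -1.787242 + (0.15/2)·(-8.127023 + (-17.335190)) = -3.696908
u(1.95) ≈ -3.6969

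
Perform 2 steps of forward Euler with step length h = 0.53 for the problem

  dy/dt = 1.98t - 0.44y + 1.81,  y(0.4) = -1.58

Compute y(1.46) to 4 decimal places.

Euler: y_{n+1} = y_n + h·f(t_n, y_n).
t=0.400000, y=-1.580000: f=3.297200 → y ← -1.580000 + 0.53·3.297200 = 0.167516
t=0.930000, y=0.167516: f=3.577693 → y ← 0.167516 + 0.53·3.577693 = 2.063693
y(1.46) ≈ 2.0637

2.0637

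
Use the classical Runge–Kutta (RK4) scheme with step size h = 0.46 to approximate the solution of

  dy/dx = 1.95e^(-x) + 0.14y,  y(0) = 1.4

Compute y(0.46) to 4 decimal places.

2.2376

RK4: k1 = f(x_n, y_n); k2 = f(x_n + h/2, y_n + (h/2)·k1); k3 = f(x_n + h/2, y_n + (h/2)·k2); k4 = f(x_n + h, y_n + h·k3); y_{n+1} = y_n + (h/6)·(k1 + 2k2 + 2k3 + k4).
x=0.000000, y=1.400000:
  k1 = f(0.000000, 1.400000) = 2.146000
  k2 = f(0.230000, 1.893580) = 1.814442
  k3 = f(0.230000, 1.817322) = 1.803766
  k4 = f(0.460000, 2.229732) = 1.543166
  y ← 1.400000 + (0.46/6)·(k1 + 2k2 + 2k3 + k4) = 2.237628
y(0.46) ≈ 2.2376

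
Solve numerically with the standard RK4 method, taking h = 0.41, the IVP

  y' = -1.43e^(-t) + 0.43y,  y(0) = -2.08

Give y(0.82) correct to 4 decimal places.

RK4: k1 = f(t_n, y_n); k2 = f(t_n + h/2, y_n + (h/2)·k1); k3 = f(t_n + h/2, y_n + (h/2)·k2); k4 = f(t_n + h, y_n + h·k3); y_{n+1} = y_n + (h/6)·(k1 + 2k2 + 2k3 + k4).
t=0.000000, y=-2.080000:
  k1 = f(0.000000, -2.080000) = -2.324400
  k2 = f(0.205000, -2.556502) = -2.264242
  k3 = f(0.205000, -2.544170) = -2.258939
  k4 = f(0.410000, -3.006165) = -2.241671
  y ← -2.080000 + (0.41/6)·(k1 + 2k2 + 2k3 + k4) = -3.010183
t=0.410000, y=-3.010183:
  k1 = f(0.410000, -3.010183) = -2.243398
  k2 = f(0.615000, -3.470079) = -2.265251
  k3 = f(0.615000, -3.474559) = -2.267177
  k4 = f(0.820000, -3.939725) = -2.323899
  y ← -3.010183 + (0.41/6)·(k1 + 2k2 + 2k3 + k4) = -3.941713
y(0.82) ≈ -3.9417

-3.9417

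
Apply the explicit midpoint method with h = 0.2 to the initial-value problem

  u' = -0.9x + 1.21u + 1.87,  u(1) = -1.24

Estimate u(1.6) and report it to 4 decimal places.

Midpoint: k1 = f(x_n, u_n); k2 = f(x_n + h/2, u_n + (h/2)·k1); u_{n+1} = u_n + h·k2.
x=1.000000, u=-1.240000:
  k1 = f(1.000000, -1.240000) = -0.530400
  k2 = f(1.100000, -1.293040) = -0.684578
  u ← -1.240000 + 0.2·(-0.684578) = -1.376916
x=1.200000, u=-1.376916:
  k1 = f(1.200000, -1.376916) = -0.876068
  k2 = f(1.300000, -1.464522) = -1.072072
  u ← -1.376916 + 0.2·(-1.072072) = -1.591330
x=1.400000, u=-1.591330:
  k1 = f(1.400000, -1.591330) = -1.315509
  k2 = f(1.500000, -1.722881) = -1.564686
  u ← -1.591330 + 0.2·(-1.564686) = -1.904267
u(1.6) ≈ -1.9043

-1.9043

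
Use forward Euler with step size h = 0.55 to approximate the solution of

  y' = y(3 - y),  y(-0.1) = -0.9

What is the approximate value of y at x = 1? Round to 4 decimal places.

Euler: y_{n+1} = y_n + h·f(x_n, y_n).
x=-0.100000, y=-0.900000: f=-3.510000 → y ← -0.900000 + 0.55·(-3.510000) = -2.830500
x=0.450000, y=-2.830500: f=-16.503230 → y ← -2.830500 + 0.55·(-16.503230) = -11.907277
y(1) ≈ -11.9073

-11.9073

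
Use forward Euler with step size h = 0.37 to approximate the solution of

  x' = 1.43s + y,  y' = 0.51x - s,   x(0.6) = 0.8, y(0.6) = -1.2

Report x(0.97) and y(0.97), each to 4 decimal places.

0.6735, -1.2710

Euler on (x,y): x_{n+1} = x_n + h·x', y_{n+1} = y_n + h·y'.
0.600000: (0.800000, -1.200000); f=(-0.342000, -0.192000) → (0.673460, -1.271040)
(x(0.97), y(0.97)) ≈ (0.6735, -1.2710)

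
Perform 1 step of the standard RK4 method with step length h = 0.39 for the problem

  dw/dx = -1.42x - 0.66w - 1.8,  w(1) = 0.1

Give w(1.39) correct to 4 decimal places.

-1.1292

RK4: k1 = f(x_n, w_n); k2 = f(x_n + h/2, w_n + (h/2)·k1); k3 = f(x_n + h/2, w_n + (h/2)·k2); k4 = f(x_n + h, w_n + h·k3); w_{n+1} = w_n + (h/6)·(k1 + 2k2 + 2k3 + k4).
x=1.000000, w=0.100000:
  k1 = f(1.000000, 0.100000) = -3.286000
  k2 = f(1.195000, -0.540770) = -3.139992
  k3 = f(1.195000, -0.512298) = -3.158783
  k4 = f(1.390000, -1.131925) = -3.026729
  w ← 0.100000 + (0.39/6)·(k1 + 2k2 + 2k3 + k4) = -1.129168
w(1.39) ≈ -1.1292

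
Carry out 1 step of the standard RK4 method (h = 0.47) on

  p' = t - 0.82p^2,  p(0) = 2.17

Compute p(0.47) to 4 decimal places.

1.2528

RK4: k1 = f(t_n, p_n); k2 = f(t_n + h/2, p_n + (h/2)·k1); k3 = f(t_n + h/2, p_n + (h/2)·k2); k4 = f(t_n + h, p_n + h·k3); p_{n+1} = p_n + (h/6)·(k1 + 2k2 + 2k3 + k4).
t=0.000000, p=2.170000:
  k1 = f(0.000000, 2.170000) = -3.861298
  k2 = f(0.235000, 1.262595) = -1.072200
  k3 = f(0.235000, 1.918033) = -2.781658
  k4 = f(0.470000, 0.862621) = -0.140174
  p ← 2.170000 + (0.47/6)·(k1 + 2k2 + 2k3 + k4) = 1.252780
p(0.47) ≈ 1.2528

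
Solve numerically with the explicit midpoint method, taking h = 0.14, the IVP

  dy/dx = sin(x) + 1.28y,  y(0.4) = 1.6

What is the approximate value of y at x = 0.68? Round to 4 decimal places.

Midpoint: k1 = f(x_n, y_n); k2 = f(x_n + h/2, y_n + (h/2)·k1); y_{n+1} = y_n + h·k2.
x=0.400000, y=1.600000:
  k1 = f(0.400000, 1.600000) = 2.437418
  k2 = f(0.470000, 1.770619) = 2.719279
  y ← 1.600000 + 0.14·2.719279 = 1.980699
x=0.540000, y=1.980699:
  k1 = f(0.540000, 1.980699) = 3.049431
  k2 = f(0.610000, 2.194159) = 3.381391
  y ← 1.980699 + 0.14·3.381391 = 2.454094
y(0.68) ≈ 2.4541

2.4541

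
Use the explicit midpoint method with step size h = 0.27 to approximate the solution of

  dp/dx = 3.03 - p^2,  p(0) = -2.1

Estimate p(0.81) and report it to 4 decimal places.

-18.6707

Midpoint: k1 = f(x_n, p_n); k2 = f(x_n + h/2, p_n + (h/2)·k1); p_{n+1} = p_n + h·k2.
x=0.000000, p=-2.100000:
  k1 = f(0.000000, -2.100000) = -1.380000
  k2 = f(0.135000, -2.286300) = -2.197168
  p ← -2.100000 + 0.27·(-2.197168) = -2.693235
x=0.270000, p=-2.693235:
  k1 = f(0.270000, -2.693235) = -4.223516
  k2 = f(0.405000, -3.263410) = -7.619845
  p ← -2.693235 + 0.27·(-7.619845) = -4.750593
x=0.540000, p=-4.750593:
  k1 = f(0.540000, -4.750593) = -19.538137
  k2 = f(0.675000, -7.388242) = -51.556117
  p ← -4.750593 + 0.27·(-51.556117) = -18.670745
p(0.81) ≈ -18.6707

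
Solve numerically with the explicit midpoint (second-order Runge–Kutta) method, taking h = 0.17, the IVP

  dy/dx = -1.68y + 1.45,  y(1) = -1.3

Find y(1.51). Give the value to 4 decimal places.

-0.0685

Midpoint: k1 = f(x_n, y_n); k2 = f(x_n + h/2, y_n + (h/2)·k1); y_{n+1} = y_n + h·k2.
x=1.000000, y=-1.300000:
  k1 = f(1.000000, -1.300000) = 3.634000
  k2 = f(1.085000, -0.991110) = 3.115065
  y ← -1.300000 + 0.17·3.115065 = -0.770439
x=1.170000, y=-0.770439:
  k1 = f(1.170000, -0.770439) = 2.744337
  k2 = f(1.255000, -0.537170) = 2.352446
  y ← -0.770439 + 0.17·2.352446 = -0.370523
x=1.340000, y=-0.370523:
  k1 = f(1.340000, -0.370523) = 2.072479
  k2 = f(1.425000, -0.194362) = 1.776529
  y ← -0.370523 + 0.17·1.776529 = -0.068513
y(1.51) ≈ -0.0685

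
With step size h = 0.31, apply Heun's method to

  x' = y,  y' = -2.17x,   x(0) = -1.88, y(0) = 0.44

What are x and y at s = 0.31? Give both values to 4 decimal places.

Heun on (x,y): k1 = f(s_n, state_n); k2 = f(s_n + h, state_n + h·k1); state_{n+1} = state_n + (h/2)·(k1 + k2).
0.000000: (-1.880000, 0.440000)
  k1 = (0.440000, 4.079600)
  predictor → (-1.743600, 1.704676)
  k2 = (1.704676, 3.783612)
  → (-1.547575, 1.658798)
(x(0.31), y(0.31)) ≈ (-1.5476, 1.6588)

-1.5476, 1.6588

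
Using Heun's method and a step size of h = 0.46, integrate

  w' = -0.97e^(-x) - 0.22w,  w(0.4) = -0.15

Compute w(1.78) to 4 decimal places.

-0.5195

Heun: k1 = f(x_n, w_n); k2 = f(x_n + h, w_n + h·k1); w_{n+1} = w_n + (h/2)·(k1 + k2).
x=0.400000, w=-0.150000:
  k1 = f(0.400000, -0.150000) = -0.617210
  k2 = f(0.860000, -0.433917) = -0.315006
  w ← -0.150000 + (0.46/2)·(-0.617210 + (-0.315006)) = -0.364410
x=0.860000, w=-0.364410:
  k1 = f(0.860000, -0.364410) = -0.330297
  k2 = f(1.320000, -0.516346) = -0.145525
  w ← -0.364410 + (0.46/2)·(-0.330297 + (-0.145525)) = -0.473849
x=1.320000, w=-0.473849:
  k1 = f(1.320000, -0.473849) = -0.154875
  k2 = f(1.780000, -0.545091) = -0.043659
  w ← -0.473849 + (0.46/2)·(-0.154875 + (-0.043659)) = -0.519511
w(1.78) ≈ -0.5195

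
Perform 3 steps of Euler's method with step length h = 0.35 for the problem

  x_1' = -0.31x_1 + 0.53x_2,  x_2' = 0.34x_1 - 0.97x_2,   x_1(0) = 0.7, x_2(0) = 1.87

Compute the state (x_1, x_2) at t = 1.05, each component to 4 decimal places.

Euler on (x_1,x_2): x_1_{n+1} = x_1_n + h·x_1', x_2_{n+1} = x_2_n + h·x_2'.
0.000000: (0.700000, 1.870000); f=(0.774100, -1.575900) → (0.970935, 1.318435)
0.350000: (0.970935, 1.318435); f=(0.397781, -0.948764) → (1.110158, 0.986368)
0.700000: (1.110158, 0.986368); f=(0.178626, -0.579323) → (1.172677, 0.783605)
(x_1(1.05), x_2(1.05)) ≈ (1.1727, 0.7836)

1.1727, 0.7836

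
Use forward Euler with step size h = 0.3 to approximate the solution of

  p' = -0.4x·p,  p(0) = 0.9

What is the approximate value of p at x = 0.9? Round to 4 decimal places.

Euler: p_{n+1} = p_n + h·f(x_n, p_n).
x=0.000000, p=0.900000: f=0.000000 → p ← 0.900000 + 0.3·0.000000 = 0.900000
x=0.300000, p=0.900000: f=-0.108000 → p ← 0.900000 + 0.3·(-0.108000) = 0.867600
x=0.600000, p=0.867600: f=-0.208224 → p ← 0.867600 + 0.3·(-0.208224) = 0.805133
p(0.9) ≈ 0.8051

0.8051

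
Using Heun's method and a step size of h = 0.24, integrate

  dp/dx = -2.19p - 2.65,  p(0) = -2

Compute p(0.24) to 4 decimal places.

-1.6939

Heun: k1 = f(x_n, p_n); k2 = f(x_n + h, p_n + h·k1); p_{n+1} = p_n + (h/2)·(k1 + k2).
x=0.000000, p=-2.000000:
  k1 = f(0.000000, -2.000000) = 1.730000
  k2 = f(0.240000, -1.584800) = 0.820712
  p ← -2.000000 + (0.24/2)·(1.730000 + 0.820712) = -1.693915
p(0.24) ≈ -1.6939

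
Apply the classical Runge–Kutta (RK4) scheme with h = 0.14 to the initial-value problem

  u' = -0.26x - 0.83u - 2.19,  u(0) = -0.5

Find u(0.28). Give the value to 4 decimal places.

RK4: k1 = f(x_n, u_n); k2 = f(x_n + h/2, u_n + (h/2)·k1); k3 = f(x_n + h/2, u_n + (h/2)·k2); k4 = f(x_n + h, u_n + h·k3); u_{n+1} = u_n + (h/6)·(k1 + 2k2 + 2k3 + k4).
x=0.000000, u=-0.500000:
  k1 = f(0.000000, -0.500000) = -1.775000
  k2 = f(0.070000, -0.624250) = -1.690072
  k3 = f(0.070000, -0.618305) = -1.695007
  k4 = f(0.140000, -0.737301) = -1.614440
  u ← -0.500000 + (0.14/6)·(k1 + 2k2 + 2k3 + k4) = -0.737057
x=0.140000, u=-0.737057:
  k1 = f(0.140000, -0.737057) = -1.614642
  k2 = f(0.210000, -0.850082) = -1.539032
  k3 = f(0.210000, -0.844790) = -1.543425
  k4 = f(0.280000, -0.953137) = -1.471696
  u ← -0.737057 + (0.14/6)·(k1 + 2k2 + 2k3 + k4) = -0.952920
u(0.28) ≈ -0.9529

-0.9529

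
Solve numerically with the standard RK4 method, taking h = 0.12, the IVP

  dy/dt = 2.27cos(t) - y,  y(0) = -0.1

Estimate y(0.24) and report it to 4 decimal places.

RK4: k1 = f(t_n, y_n); k2 = f(t_n + h/2, y_n + (h/2)·k1); k3 = f(t_n + h/2, y_n + (h/2)·k2); k4 = f(t_n + h, y_n + h·k3); y_{n+1} = y_n + (h/6)·(k1 + 2k2 + 2k3 + k4).
t=0.000000, y=-0.100000:
  k1 = f(0.000000, -0.100000) = 2.370000
  k2 = f(0.060000, 0.042200) = 2.223715
  k3 = f(0.060000, 0.033423) = 2.232492
  k4 = f(0.120000, 0.167899) = 2.085777
  y ← -0.100000 + (0.12/6)·(k1 + 2k2 + 2k3 + k4) = 0.167364
t=0.120000, y=0.167364:
  k1 = f(0.120000, 0.167364) = 2.086312
  k2 = f(0.180000, 0.292543) = 1.940783
  k3 = f(0.180000, 0.283811) = 1.949514
  k4 = f(0.240000, 0.401306) = 1.803632
  y ← 0.167364 + (0.12/6)·(k1 + 2k2 + 2k3 + k4) = 0.400775
y(0.24) ≈ 0.4008

0.4008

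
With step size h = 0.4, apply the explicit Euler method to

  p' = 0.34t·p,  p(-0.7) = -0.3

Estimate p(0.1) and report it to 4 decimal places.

Euler: p_{n+1} = p_n + h·f(t_n, p_n).
t=-0.700000, p=-0.300000: f=0.071400 → p ← -0.300000 + 0.4·0.071400 = -0.271440
t=-0.300000, p=-0.271440: f=0.027687 → p ← -0.271440 + 0.4·0.027687 = -0.260365
p(0.1) ≈ -0.2604

-0.2604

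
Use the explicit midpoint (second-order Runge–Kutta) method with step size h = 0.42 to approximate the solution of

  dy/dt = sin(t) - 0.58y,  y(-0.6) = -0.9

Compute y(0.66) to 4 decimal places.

-0.3303

Midpoint: k1 = f(t_n, y_n); k2 = f(t_n + h/2, y_n + (h/2)·k1); y_{n+1} = y_n + h·k2.
t=-0.600000, y=-0.900000:
  k1 = f(-0.600000, -0.900000) = -0.042642
  k2 = f(-0.390000, -0.908955) = 0.147005
  y ← -0.900000 + 0.42·0.147005 = -0.838258
t=-0.180000, y=-0.838258:
  k1 = f(-0.180000, -0.838258) = 0.307160
  k2 = f(0.030000, -0.773754) = 0.478773
  y ← -0.838258 + 0.42·0.478773 = -0.637173
t=0.240000, y=-0.637173:
  k1 = f(0.240000, -0.637173) = 0.607263
  k2 = f(0.450000, -0.509648) = 0.730561
  y ← -0.637173 + 0.42·0.730561 = -0.330337
y(0.66) ≈ -0.3303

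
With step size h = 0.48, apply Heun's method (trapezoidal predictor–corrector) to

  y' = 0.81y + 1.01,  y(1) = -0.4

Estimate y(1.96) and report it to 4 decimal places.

Heun: k1 = f(s_n, y_n); k2 = f(s_n + h, y_n + h·k1); y_{n+1} = y_n + (h/2)·(k1 + k2).
s=1.000000, y=-0.400000:
  k1 = f(1.000000, -0.400000) = 0.686000
  k2 = f(1.480000, -0.070720) = 0.952717
  y ← -0.400000 + (0.48/2)·(0.686000 + 0.952717) = -0.006708
s=1.480000, y=-0.006708:
  k1 = f(1.480000, -0.006708) = 1.004567
  k2 = f(1.960000, 0.475484) = 1.395142
  y ← -0.006708 + (0.48/2)·(1.004567 + 1.395142) = 0.569222
y(1.96) ≈ 0.5692

0.5692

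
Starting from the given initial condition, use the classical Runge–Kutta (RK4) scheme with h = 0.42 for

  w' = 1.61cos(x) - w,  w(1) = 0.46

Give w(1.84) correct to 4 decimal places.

0.2801

RK4: k1 = f(x_n, w_n); k2 = f(x_n + h/2, w_n + (h/2)·k1); k3 = f(x_n + h/2, w_n + (h/2)·k2); k4 = f(x_n + h, w_n + h·k3); w_{n+1} = w_n + (h/6)·(k1 + 2k2 + 2k3 + k4).
x=1.000000, w=0.460000:
  k1 = f(1.000000, 0.460000) = 0.409887
  k2 = f(1.210000, 0.546076) = 0.022285
  k3 = f(1.210000, 0.464680) = 0.103681
  k4 = f(1.420000, 0.503546) = -0.261683
  w ← 0.460000 + (0.42/6)·(k1 + 2k2 + 2k3 + k4) = 0.488010
x=1.420000, w=0.488010:
  k1 = f(1.420000, 0.488010) = -0.246147
  k2 = f(1.630000, 0.436319) = -0.531581
  k3 = f(1.630000, 0.376378) = -0.471640
  k4 = f(1.840000, 0.289921) = -0.718123
  w ← 0.488010 + (0.42/6)·(k1 + 2k2 + 2k3 + k4) = 0.280060
w(1.84) ≈ 0.2801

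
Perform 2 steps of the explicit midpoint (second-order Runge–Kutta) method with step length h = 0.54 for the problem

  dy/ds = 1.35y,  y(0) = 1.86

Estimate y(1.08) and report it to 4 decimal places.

Midpoint: k1 = f(s_n, y_n); k2 = f(s_n + h/2, y_n + (h/2)·k1); y_{n+1} = y_n + h·k2.
s=0.000000, y=1.860000:
  k1 = f(0.000000, 1.860000) = 2.511000
  k2 = f(0.270000, 2.537970) = 3.426260
  y ← 1.860000 + 0.54·3.426260 = 3.710180
s=0.540000, y=3.710180:
  k1 = f(0.540000, 3.710180) = 5.008743
  k2 = f(0.810000, 5.062541) = 6.834430
  y ← 3.710180 + 0.54·6.834430 = 7.400772
y(1.08) ≈ 7.4008

7.4008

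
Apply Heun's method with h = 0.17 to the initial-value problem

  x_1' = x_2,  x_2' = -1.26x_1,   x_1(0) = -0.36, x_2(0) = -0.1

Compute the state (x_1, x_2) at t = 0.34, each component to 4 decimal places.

-0.3673, 0.0587

Heun on (x_1,x_2): k1 = f(t_n, state_n); k2 = f(t_n + h, state_n + h·k1); state_{n+1} = state_n + (h/2)·(k1 + k2).
0.000000: (-0.360000, -0.100000)
  k1 = (-0.100000, 0.453600)
  predictor → (-0.377000, -0.022888)
  k2 = (-0.022888, 0.475020)
  → (-0.370445, -0.021067)
0.170000: (-0.370445, -0.021067)
  k1 = (-0.021067, 0.466761)
  predictor → (-0.374027, 0.058282)
  k2 = (0.058282, 0.471274)
  → (-0.367282, 0.058666)
(x_1(0.34), x_2(0.34)) ≈ (-0.3673, 0.0587)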